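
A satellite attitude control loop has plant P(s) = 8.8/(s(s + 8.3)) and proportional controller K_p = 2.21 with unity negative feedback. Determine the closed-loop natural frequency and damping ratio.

ω_n = 4.41 rad/s, ζ = 0.941

With unity feedback the closed-loop characteristic equation is s² + 8.3s + 2.21·8.8 = s² + 8.3s + 19.45 = 0.
So ω_n² = 19.45 ⇒ ω_n = 4.41 rad/s, and ζ = 8.3/(2ω_n) = 0.941.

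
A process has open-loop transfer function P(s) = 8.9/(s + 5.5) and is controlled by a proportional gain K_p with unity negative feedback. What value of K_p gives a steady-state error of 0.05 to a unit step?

The loop is type 0, so e_ss(step) = 1/(1 + K_pos) with K_pos = K_p·P(0).
P(0) = 1.618. Require 1/(1 + K_p·1.618) = 0.05, so 1 + 1.618·K_p = 20.
K_p = (20 − 1)/1.618 = 11.7.

K_p = 11.7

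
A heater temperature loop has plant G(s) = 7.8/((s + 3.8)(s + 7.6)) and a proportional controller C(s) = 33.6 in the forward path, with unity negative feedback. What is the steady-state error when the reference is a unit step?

The loop is type 0. Static position error constant K_pos = C(0)·G(0) = 33.6·0.2701 = 9.075.
Steady-state error to a unit step: e_ss = 1/(1+K_pos) = 1/10.07 = 0.0993.

0.0993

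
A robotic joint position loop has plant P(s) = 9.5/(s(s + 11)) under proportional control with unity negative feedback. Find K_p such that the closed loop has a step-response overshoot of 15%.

From %OS = 100·exp(−πζ/√(1−ζ²)) = 15%, ζ = −ln(0.15)/√(π²+ln²(0.15)) = 0.5169.
Characteristic equation s² + 11s + 9.5K_p = 0 gives ζ = 11/(2√(9.5K_p)).
Setting ζ = 0.5169: √(9.5K_p) = 11/(2·0.5169) = 10.64, so K_p = 113.2/9.5 = 11.9.

K_p = 11.9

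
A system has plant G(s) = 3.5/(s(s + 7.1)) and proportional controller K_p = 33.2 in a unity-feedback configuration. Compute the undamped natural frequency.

ω_n = 10.8 rad/s

The closed-loop denominator is s(s+7.1) + 33.2·3.5 = s² + 7.1s + 116.2.
So ω_n² = 116.2 ⇒ ω_n = 10.78 rad/s, and ζ = 7.1/(2ω_n) = 0.329.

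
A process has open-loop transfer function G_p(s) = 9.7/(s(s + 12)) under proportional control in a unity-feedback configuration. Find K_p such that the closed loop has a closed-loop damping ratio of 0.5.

K_p = 14.8

Closed-loop characteristic equation: s² + 12s + K_p·9.7 = 0.
So ω_n = √(9.7K_p) and 2ζω_n = 12, giving ζ = 12/(2√(9.7K_p)).
Setting ζ = 0.5: √(9.7K_p) = 12/(2·0.5) = 12, so K_p = 144/9.7 = 14.8.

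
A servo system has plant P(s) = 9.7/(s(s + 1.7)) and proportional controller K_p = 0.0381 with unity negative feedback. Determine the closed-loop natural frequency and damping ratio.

ω_n = 0.608 rad/s, ζ = 1.4

1 + K_p·P(s) = 0 gives s² + 1.7s + 0.3696 = 0.
Matching s² + 2ζω_n s + ω_n²: ω_n = √0.3696 = 0.6079 rad/s and 2ζω_n = 1.7, so ζ = 1.7/(2·0.6079) = 1.4.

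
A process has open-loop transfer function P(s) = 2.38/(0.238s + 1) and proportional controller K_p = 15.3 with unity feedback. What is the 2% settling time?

Closed loop: T(s) = K_p·P/(1+K_p·P) = 36.41/(0.238s + 1 + 36.41), with pole at s = −(1 + 36.41)/0.238 = −157.2.
τ = 1/157.2 = 0.006361 s, so 2% settling time ≈ 4τ = 0.0254 s.

T_s ≈ 0.0254 s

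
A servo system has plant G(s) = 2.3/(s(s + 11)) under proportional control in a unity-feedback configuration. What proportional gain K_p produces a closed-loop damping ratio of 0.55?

K_p = 43.5

Closed-loop characteristic equation: s² + 11s + K_p·2.3 = 0.
So ω_n = √(2.3K_p) and 2ζω_n = 11, giving ζ = 11/(2√(2.3K_p)).
Setting ζ = 0.55: √(2.3K_p) = 11/(2·0.55) = 10, so K_p = 100/2.3 = 43.5.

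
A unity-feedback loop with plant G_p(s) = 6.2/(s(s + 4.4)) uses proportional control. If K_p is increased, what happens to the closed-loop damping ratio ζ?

ζ = 4.4/(2√(6.2K_p)); increasing K_p raises the denominator, so ζ falls.

decrease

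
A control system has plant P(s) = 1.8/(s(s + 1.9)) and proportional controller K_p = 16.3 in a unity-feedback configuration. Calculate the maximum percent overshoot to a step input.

The closed-loop denominator s² + 1.9s + 29.34 gives ω_n = √29.34 = 5.417 and ζ = 1.9/(2ω_n) = 0.1754.
%OS = 100·exp(−πζ/√(1−ζ²)) = 100·exp(−π·0.1754/√0.9692) = 57.1%.

57.1%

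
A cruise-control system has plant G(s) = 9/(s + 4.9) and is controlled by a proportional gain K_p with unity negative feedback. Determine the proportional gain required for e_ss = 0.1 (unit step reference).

The loop is type 0, so e_ss(step) = 1/(1 + K_pos) with K_pos = K_p·G(0).
G(0) = 1.837. Require 1/(1 + K_p·1.837) = 0.1, so 1 + 1.837·K_p = 10.
K_p = (10 − 1)/1.837 = 4.9.

K_p = 4.9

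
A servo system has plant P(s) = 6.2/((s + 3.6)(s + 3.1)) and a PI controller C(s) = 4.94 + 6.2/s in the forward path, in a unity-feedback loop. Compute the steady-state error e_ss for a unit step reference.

The open loop C(s)P(s) has a pole at the origin (type 1), so the static position error constant is infinite and e_ss = 1/(1+∞) = 0.

0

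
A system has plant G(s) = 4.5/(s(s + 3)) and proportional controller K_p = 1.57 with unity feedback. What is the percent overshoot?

From 1 + K_pG(s) = 0: s² + 3s + 7.065 = 0 ⇒ ω_n = 2.658, ζ = 0.5643.
%OS = 100·exp(−πζ/√(1−ζ²)) = 100·exp(−π·0.5643/√0.6815) = 11.7%.

11.7%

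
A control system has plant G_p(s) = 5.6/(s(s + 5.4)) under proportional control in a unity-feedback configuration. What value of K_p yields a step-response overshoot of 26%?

From %OS = 100·exp(−πζ/√(1−ζ²)) = 26%, ζ = −ln(0.26)/√(π²+ln²(0.26)) = 0.3941.
Characteristic equation s² + 5.4s + 5.6K_p = 0 gives ζ = 5.4/(2√(5.6K_p)).
Setting ζ = 0.3941: √(5.6K_p) = 5.4/(2·0.3941) = 6.851, so K_p = 46.94/5.6 = 8.38.

K_p = 8.38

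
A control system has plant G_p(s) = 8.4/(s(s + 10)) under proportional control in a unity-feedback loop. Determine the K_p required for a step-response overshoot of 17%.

From %OS = 100·exp(−πζ/√(1−ζ²)) = 17%, ζ = −ln(0.17)/√(π²+ln²(0.17)) = 0.4913.
Characteristic equation s² + 10s + 8.4K_p = 0 gives ζ = 10/(2√(8.4K_p)).
Setting ζ = 0.4913: √(8.4K_p) = 10/(2·0.4913) = 10.18, so K_p = 103.6/8.4 = 12.3.

K_p = 12.3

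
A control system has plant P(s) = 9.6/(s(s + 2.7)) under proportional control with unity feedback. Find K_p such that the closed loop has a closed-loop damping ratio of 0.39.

Closed-loop characteristic equation: s² + 2.7s + K_p·9.6 = 0.
So ω_n = √(9.6K_p) and 2ζω_n = 2.7, giving ζ = 2.7/(2√(9.6K_p)).
Setting ζ = 0.39: √(9.6K_p) = 2.7/(2·0.39) = 3.462, so K_p = 11.98/9.6 = 1.25.

K_p = 1.25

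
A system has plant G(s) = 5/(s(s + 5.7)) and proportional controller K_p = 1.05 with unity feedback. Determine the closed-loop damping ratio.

With unity feedback the closed-loop characteristic equation is s² + 5.7s + 1.05·5 = s² + 5.7s + 5.25 = 0.
Matching s² + 2ζω_n s + ω_n²: ω_n = √5.25 = 2.291 rad/s and 2ζω_n = 5.7, so ζ = 5.7/(2·2.291) = 1.24.

ζ = 1.24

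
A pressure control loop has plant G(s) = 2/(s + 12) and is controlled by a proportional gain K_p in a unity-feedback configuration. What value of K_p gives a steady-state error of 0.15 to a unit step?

K_p = 34

For a type-0 loop with proportional control, e_ss = 1/(1 + K_p·G(0)).
G(0) = 0.1667. Require 1/(1 + K_p·0.1667) = 0.15, so 1 + 0.1667·K_p = 6.667.
K_p = (6.667 − 1)/0.1667 = 34.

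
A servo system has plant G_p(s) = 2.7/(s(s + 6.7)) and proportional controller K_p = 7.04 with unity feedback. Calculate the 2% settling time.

T_s ≈ 1.19 s

From 1 + K_pG_p(s) = 0: s² + 6.7s + 19.01 = 0 ⇒ ω_n = 4.36, ζ = 0.7684.
2% settling time T_s ≈ 4/(ζω_n) = 4/3.35 = 1.19 s.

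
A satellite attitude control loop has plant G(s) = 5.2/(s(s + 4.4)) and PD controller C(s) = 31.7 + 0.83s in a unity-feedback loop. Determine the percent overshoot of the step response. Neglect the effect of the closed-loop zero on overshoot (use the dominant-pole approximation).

Forward path: (31.7 + 0.83s)·5.2/(s(s+4.4)). The closed-loop characteristic equation is s² + (4.4 + 5.2·0.83)s + 5.2·31.7 = 0.
That is s² + 8.716s + 164.8 = 0, so ω_n = 12.84 rad/s and ζ = 8.716/(2·12.84) = 0.3394.
%OS = 100·exp(−πζ/√(1−ζ²)) = 32.2%.

32.2%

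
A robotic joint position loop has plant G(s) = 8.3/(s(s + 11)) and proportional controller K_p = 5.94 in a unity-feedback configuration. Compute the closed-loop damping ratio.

ζ = 0.783

With unity feedback the closed-loop characteristic equation is s² + 11s + 5.94·8.3 = s² + 11s + 49.3 = 0.
Matching s² + 2ζω_n s + ω_n²: ω_n = √49.3 = 7.022 rad/s and 2ζω_n = 11, so ζ = 11/(2·7.022) = 0.783.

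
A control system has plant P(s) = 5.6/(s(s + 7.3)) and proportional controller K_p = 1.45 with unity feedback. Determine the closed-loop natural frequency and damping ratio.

ω_n = 2.85 rad/s, ζ = 1.28

The closed-loop denominator is s(s+7.3) + 1.45·5.6 = s² + 7.3s + 8.12.
Matching s² + 2ζω_n s + ω_n²: ω_n = √8.12 = 2.85 rad/s and 2ζω_n = 7.3, so ζ = 7.3/(2·2.85) = 1.28.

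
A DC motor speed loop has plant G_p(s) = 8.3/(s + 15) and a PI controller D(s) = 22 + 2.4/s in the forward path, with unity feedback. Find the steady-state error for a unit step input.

0

The open loop D(s)G_p(s) has a pole at the origin (type 1), so the static position error constant is infinite and e_ss = 1/(1+∞) = 0.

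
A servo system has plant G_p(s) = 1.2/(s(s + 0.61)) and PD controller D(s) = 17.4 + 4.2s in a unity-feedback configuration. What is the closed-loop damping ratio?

ζ = 0.618

Forward path: (17.4 + 4.2s)·1.2/(s(s+0.61)). The closed-loop characteristic equation is s² + (0.61 + 1.2·4.2)s + 1.2·17.4 = 0.
That is s² + 5.65s + 20.88 = 0, so ω_n = 4.569 rad/s and ζ = 5.65/(2·4.569) = 0.6182.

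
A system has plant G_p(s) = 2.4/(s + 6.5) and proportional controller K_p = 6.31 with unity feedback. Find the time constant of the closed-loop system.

Closed-loop transfer function: T(s) = K_p·G_p(s)/(1 + K_p·G_p(s)) = 15.14/(s + 6.5 + 15.14) = 15.14/(s + 21.64).
Time constant τ = 1/21.64 = 0.0462 s.

τ = 0.0462 s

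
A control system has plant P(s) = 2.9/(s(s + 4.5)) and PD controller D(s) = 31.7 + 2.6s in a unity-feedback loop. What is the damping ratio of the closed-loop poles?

ζ = 0.628

Forward path: (31.7 + 2.6s)·2.9/(s(s+4.5)). The closed-loop characteristic equation is s² + (4.5 + 2.9·2.6)s + 2.9·31.7 = 0.
That is s² + 12.04s + 91.93 = 0, so ω_n = 9.588 rad/s and ζ = 12.04/(2·9.588) = 0.6279.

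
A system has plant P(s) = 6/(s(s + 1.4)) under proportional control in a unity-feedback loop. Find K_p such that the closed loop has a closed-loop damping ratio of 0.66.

Closed-loop characteristic equation: s² + 1.4s + K_p·6 = 0.
So ω_n = √(6K_p) and 2ζω_n = 1.4, giving ζ = 1.4/(2√(6K_p)).
Setting ζ = 0.66: √(6K_p) = 1.4/(2·0.66) = 1.061, so K_p = 1.125/6 = 0.187.

K_p = 0.187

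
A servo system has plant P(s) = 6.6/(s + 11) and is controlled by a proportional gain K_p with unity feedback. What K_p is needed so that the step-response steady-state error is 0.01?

The loop is type 0, so e_ss(step) = 1/(1 + K_pos) with K_pos = K_p·P(0).
P(0) = 0.6. Require 1/(1 + K_p·0.6) = 0.01, so 1 + 0.6·K_p = 100.
K_p = (100 − 1)/0.6 = 165.

K_p = 165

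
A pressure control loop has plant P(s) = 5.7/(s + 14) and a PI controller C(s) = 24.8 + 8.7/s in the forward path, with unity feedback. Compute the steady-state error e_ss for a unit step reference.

The open loop C(s)P(s) has a pole at the origin (type 1), so the static position error constant is infinite and e_ss = 1/(1+∞) = 0.

0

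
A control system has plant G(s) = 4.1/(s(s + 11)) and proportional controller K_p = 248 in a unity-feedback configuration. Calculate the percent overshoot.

57.7%

From 1 + K_pG(s) = 0: s² + 11s + 1017 = 0 ⇒ ω_n = 31.89, ζ = 0.1725.
%OS = 100·exp(−πζ/√(1−ζ²)) = 100·exp(−π·0.1725/√0.9702) = 57.7%.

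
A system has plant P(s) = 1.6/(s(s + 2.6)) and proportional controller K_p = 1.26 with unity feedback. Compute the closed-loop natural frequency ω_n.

ω_n = 1.42 rad/s

1 + K_p·P(s) = 0 gives s² + 2.6s + 2.016 = 0.
So ω_n² = 2.016 ⇒ ω_n = 1.42 rad/s, and ζ = 2.6/(2ω_n) = 0.916.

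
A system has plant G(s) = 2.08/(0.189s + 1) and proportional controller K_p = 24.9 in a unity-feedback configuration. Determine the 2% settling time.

T_s ≈ 0.0143 s

Closed loop: T(s) = K_p·G/(1+K_p·G) = 51.79/(0.189s + 1 + 51.79), with pole at s = −(1 + 51.79)/0.189 = −279.3.
τ = 1/279.3 = 0.00358 s, so 2% settling time ≈ 4τ = 0.0143 s.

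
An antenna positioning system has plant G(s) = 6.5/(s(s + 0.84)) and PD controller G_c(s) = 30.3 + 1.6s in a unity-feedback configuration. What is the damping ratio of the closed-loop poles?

Forward path: (30.3 + 1.6s)·6.5/(s(s+0.84)). The closed-loop characteristic equation is s² + (0.84 + 6.5·1.6)s + 6.5·30.3 = 0.
That is s² + 11.24s + 197 = 0, so ω_n = 14.03 rad/s and ζ = 11.24/(2·14.03) = 0.4005.

ζ = 0.4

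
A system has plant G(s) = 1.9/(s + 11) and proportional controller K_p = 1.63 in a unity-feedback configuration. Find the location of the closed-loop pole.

s = -14.1

Closed-loop transfer function: T(s) = K_p·G(s)/(1 + K_p·G(s)) = 3.097/(s + 11 + 3.097) = 3.097/(s + 14.1).
The closed-loop pole is at s = −14.1.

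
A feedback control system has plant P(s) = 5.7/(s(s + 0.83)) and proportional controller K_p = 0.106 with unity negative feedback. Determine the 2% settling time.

From 1 + K_pP(s) = 0: s² + 0.83s + 0.6042 = 0 ⇒ ω_n = 0.7773, ζ = 0.5339.
2% settling time T_s ≈ 4/(ζω_n) = 4/0.415 = 9.64 s.

T_s ≈ 9.64 s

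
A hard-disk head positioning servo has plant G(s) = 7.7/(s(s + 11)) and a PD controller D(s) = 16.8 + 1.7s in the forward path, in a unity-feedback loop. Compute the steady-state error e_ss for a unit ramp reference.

The loop has one pole at the origin (type 1). Velocity error constant K_v = lim_{s→0} s·D(s)G(s) = 16.8·7.7/11 = 11.76.
Steady-state error to a unit ramp: e_ss = 1/K_v = 0.085.

0.085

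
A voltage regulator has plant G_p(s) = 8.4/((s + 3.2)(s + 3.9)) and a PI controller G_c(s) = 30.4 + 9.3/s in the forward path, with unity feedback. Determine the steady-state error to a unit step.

0

The open loop G_c(s)G_p(s) has a pole at the origin (type 1), so the static position error constant is infinite and e_ss = 1/(1+∞) = 0.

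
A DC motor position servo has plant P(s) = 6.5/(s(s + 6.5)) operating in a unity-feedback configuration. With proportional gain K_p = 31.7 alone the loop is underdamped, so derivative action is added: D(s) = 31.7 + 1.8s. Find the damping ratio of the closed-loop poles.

ζ = 0.634

Forward path: (31.7 + 1.8s)·6.5/(s(s+6.5)). The closed-loop characteristic equation is s² + (6.5 + 6.5·1.8)s + 6.5·31.7 = 0.
That is s² + 18.2s + 206 = 0, so ω_n = 14.35 rad/s and ζ = 18.2/(2·14.35) = 0.634.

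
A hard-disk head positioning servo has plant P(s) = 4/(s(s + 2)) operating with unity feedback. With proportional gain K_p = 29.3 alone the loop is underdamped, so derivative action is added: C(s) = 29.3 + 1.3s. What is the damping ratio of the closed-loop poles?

ζ = 0.333

Forward path: (29.3 + 1.3s)·4/(s(s+2)). The closed-loop characteristic equation is s² + (2 + 4·1.3)s + 4·29.3 = 0.
That is s² + 7.2s + 117.2 = 0, so ω_n = 10.83 rad/s and ζ = 7.2/(2·10.83) = 0.3325.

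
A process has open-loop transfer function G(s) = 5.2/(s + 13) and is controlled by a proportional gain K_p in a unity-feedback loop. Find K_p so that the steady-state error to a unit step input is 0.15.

K_p = 14.2

Steady-state error for a unit step on this type-0 loop is 1/(1 + K_p·G(0)).
G(0) = 0.4. Require 1/(1 + K_p·0.4) = 0.15, so 1 + 0.4·K_p = 6.667.
K_p = (6.667 − 1)/0.4 = 14.2.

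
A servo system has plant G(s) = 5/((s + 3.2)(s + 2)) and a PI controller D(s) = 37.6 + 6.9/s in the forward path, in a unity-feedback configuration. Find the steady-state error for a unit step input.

The open loop D(s)G(s) has a pole at the origin (type 1), so the static position error constant is infinite and e_ss = 1/(1+∞) = 0.

0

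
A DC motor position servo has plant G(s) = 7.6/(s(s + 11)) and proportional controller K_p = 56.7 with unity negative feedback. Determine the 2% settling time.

T_s ≈ 0.727 s

The closed-loop denominator s² + 11s + 430.9 gives ω_n = √430.9 = 20.76 and ζ = 11/(2ω_n) = 0.265.
2% settling time T_s ≈ 4/(ζω_n) = 4/5.5 = 0.727 s.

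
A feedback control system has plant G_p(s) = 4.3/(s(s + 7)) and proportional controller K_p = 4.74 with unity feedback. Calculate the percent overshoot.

From 1 + K_pG_p(s) = 0: s² + 7s + 20.38 = 0 ⇒ ω_n = 4.515, ζ = 0.7753.
%OS = 100·exp(−πζ/√(1−ζ²)) = 100·exp(−π·0.7753/√0.399) = 2.12%.

2.12%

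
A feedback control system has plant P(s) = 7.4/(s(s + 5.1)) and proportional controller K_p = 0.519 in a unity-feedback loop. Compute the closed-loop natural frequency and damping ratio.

The closed-loop denominator is s(s+5.1) + 0.519·7.4 = s² + 5.1s + 3.841.
So ω_n² = 3.841 ⇒ ω_n = 1.96 rad/s, and ζ = 5.1/(2ω_n) = 1.3.

ω_n = 1.96 rad/s, ζ = 1.3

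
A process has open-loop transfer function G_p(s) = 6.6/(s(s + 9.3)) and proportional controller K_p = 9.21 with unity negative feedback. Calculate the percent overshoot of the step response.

The closed-loop denominator s² + 9.3s + 60.79 gives ω_n = √60.79 = 7.797 and ζ = 9.3/(2ω_n) = 0.5964.
%OS = 100·exp(−πζ/√(1−ζ²)) = 100·exp(−π·0.5964/√0.6443) = 9.69%.

9.69%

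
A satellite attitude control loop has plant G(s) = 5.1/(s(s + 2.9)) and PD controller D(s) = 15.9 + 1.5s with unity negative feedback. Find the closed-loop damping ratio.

Forward path: (15.9 + 1.5s)·5.1/(s(s+2.9)). The closed-loop characteristic equation is s² + (2.9 + 5.1·1.5)s + 5.1·15.9 = 0.
That is s² + 10.55s + 81.09 = 0, so ω_n = 9.005 rad/s and ζ = 10.55/(2·9.005) = 0.5858.

ζ = 0.586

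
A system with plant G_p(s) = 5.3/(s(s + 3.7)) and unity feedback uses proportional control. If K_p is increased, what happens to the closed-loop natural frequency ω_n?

ω_n = √(5.3·K_p), which grows with K_p.

increase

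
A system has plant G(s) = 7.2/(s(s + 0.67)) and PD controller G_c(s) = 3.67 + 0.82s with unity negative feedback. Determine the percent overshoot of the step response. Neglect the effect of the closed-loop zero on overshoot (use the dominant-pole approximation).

Forward path: (3.67 + 0.82s)·7.2/(s(s+0.67)). The closed-loop characteristic equation is s² + (0.67 + 7.2·0.82)s + 7.2·3.67 = 0.
That is s² + 6.574s + 26.42 = 0, so ω_n = 5.14 rad/s and ζ = 6.574/(2·5.14) = 0.6394.
%OS = 100·exp(−πζ/√(1−ζ²)) = 7.33%.

7.33%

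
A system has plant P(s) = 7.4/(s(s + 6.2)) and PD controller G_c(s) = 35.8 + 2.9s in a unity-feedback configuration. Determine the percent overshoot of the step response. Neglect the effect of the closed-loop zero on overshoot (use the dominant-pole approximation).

Forward path: (35.8 + 2.9s)·7.4/(s(s+6.2)). The closed-loop characteristic equation is s² + (6.2 + 7.4·2.9)s + 7.4·35.8 = 0.
That is s² + 27.66s + 264.9 = 0, so ω_n = 16.28 rad/s and ζ = 27.66/(2·16.28) = 0.8497.
%OS = 100·exp(−πζ/√(1−ζ²)) = 0.633%.

0.633%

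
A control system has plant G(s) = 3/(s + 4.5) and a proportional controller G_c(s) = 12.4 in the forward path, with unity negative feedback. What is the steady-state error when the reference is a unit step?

The loop is type 0. Static position error constant K_pos = G_c(0)·G(0) = 12.4·0.6667 = 8.267.
Steady-state error to a unit step: e_ss = 1/(1+K_pos) = 1/9.267 = 0.108.

0.108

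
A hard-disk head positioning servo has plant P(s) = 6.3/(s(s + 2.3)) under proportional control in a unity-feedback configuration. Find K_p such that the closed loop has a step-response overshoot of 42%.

From %OS = 100·exp(−πζ/√(1−ζ²)) = 42%, ζ = −ln(0.42)/√(π²+ln²(0.42)) = 0.2662.
Characteristic equation s² + 2.3s + 6.3K_p = 0 gives ζ = 2.3/(2√(6.3K_p)).
Setting ζ = 0.2662: √(6.3K_p) = 2.3/(2·0.2662) = 4.321, so K_p = 18.67/6.3 = 2.96.

K_p = 2.96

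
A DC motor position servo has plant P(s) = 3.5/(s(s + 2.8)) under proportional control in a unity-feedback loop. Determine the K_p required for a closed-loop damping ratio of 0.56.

Closed-loop characteristic equation: s² + 2.8s + K_p·3.5 = 0.
So ω_n = √(3.5K_p) and 2ζω_n = 2.8, giving ζ = 2.8/(2√(3.5K_p)).
Setting ζ = 0.56: √(3.5K_p) = 2.8/(2·0.56) = 2.5, so K_p = 6.25/3.5 = 1.79.

K_p = 1.79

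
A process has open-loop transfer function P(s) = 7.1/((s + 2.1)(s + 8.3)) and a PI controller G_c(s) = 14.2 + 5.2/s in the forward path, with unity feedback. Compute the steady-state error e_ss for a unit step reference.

The open loop G_c(s)P(s) has a pole at the origin (type 1), so the static position error constant is infinite and e_ss = 1/(1+∞) = 0.

0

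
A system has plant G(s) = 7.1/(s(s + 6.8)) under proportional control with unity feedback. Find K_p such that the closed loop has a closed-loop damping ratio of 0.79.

Closed-loop characteristic equation: s² + 6.8s + K_p·7.1 = 0.
So ω_n = √(7.1K_p) and 2ζω_n = 6.8, giving ζ = 6.8/(2√(7.1K_p)).
Setting ζ = 0.79: √(7.1K_p) = 6.8/(2·0.79) = 4.304, so K_p = 18.52/7.1 = 2.61.

K_p = 2.61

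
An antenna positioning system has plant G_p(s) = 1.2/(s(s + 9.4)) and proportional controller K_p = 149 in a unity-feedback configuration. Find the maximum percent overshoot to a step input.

30.7%

From 1 + K_pG_p(s) = 0: s² + 9.4s + 178.8 = 0 ⇒ ω_n = 13.37, ζ = 0.3515.
%OS = 100·exp(−πζ/√(1−ζ²)) = 100·exp(−π·0.3515/√0.8765) = 30.7%.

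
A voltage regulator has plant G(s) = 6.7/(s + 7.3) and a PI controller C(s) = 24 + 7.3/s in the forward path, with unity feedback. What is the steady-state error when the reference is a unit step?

0

The open loop C(s)G(s) has a pole at the origin (type 1), so the static position error constant is infinite and e_ss = 1/(1+∞) = 0.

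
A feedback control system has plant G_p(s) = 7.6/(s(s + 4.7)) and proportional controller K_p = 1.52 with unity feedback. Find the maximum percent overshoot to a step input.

From 1 + K_pG_p(s) = 0: s² + 4.7s + 11.55 = 0 ⇒ ω_n = 3.399, ζ = 0.6914.
%OS = 100·exp(−πζ/√(1−ζ²)) = 100·exp(−π·0.6914/√0.5219) = 4.95%.

4.95%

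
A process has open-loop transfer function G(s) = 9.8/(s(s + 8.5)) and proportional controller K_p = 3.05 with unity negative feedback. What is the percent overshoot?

2.06%

The closed-loop denominator s² + 8.5s + 29.89 gives ω_n = √29.89 = 5.467 and ζ = 8.5/(2ω_n) = 0.7774.
%OS = 100·exp(−πζ/√(1−ζ²)) = 100·exp(−π·0.7774/√0.3957) = 2.06%.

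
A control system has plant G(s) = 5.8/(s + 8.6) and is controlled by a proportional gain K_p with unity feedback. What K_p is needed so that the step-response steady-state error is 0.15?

K_p = 8.4

For a type-0 loop with proportional control, e_ss = 1/(1 + K_p·G(0)).
G(0) = 0.6744. Require 1/(1 + K_p·0.6744) = 0.15, so 1 + 0.6744·K_p = 6.667.
K_p = (6.667 − 1)/0.6744 = 8.4.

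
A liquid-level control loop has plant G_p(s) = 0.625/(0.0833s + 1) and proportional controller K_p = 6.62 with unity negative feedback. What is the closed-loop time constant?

τ = 0.0162 s

Closed loop: T(s) = K_p·G_p/(1+K_p·G_p) = 4.138/(0.0833s + 1 + 4.138), with pole at s = −(1 + 4.138)/0.0833 = −61.67.
Closed-loop time constant τ = 1/61.67 = 0.0162 s.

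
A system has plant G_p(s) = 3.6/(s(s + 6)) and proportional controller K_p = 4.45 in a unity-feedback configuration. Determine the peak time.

Closed-loop characteristic equation: s² + 6s + 16.02 = 0, so ω_n = 4.002 rad/s and ζ = 6/(2·4.002) = 0.7495.
Damped frequency ω_d = ω_n√(1−ζ²) = 2.65 rad/s, so peak time T_p = π/ω_d = 1.19 s.

T_p = 1.19 s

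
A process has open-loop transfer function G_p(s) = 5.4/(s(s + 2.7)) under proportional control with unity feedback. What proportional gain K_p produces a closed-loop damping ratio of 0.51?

K_p = 1.3

Closed-loop characteristic equation: s² + 2.7s + K_p·5.4 = 0.
So ω_n = √(5.4K_p) and 2ζω_n = 2.7, giving ζ = 2.7/(2√(5.4K_p)).
Setting ζ = 0.51: √(5.4K_p) = 2.7/(2·0.51) = 2.647, so K_p = 7.007/5.4 = 1.3.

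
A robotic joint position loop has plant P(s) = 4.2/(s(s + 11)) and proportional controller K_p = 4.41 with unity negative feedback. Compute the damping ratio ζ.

ζ = 1.28

With unity feedback the closed-loop characteristic equation is s² + 11s + 4.41·4.2 = s² + 11s + 18.52 = 0.
Matching s² + 2ζω_n s + ω_n²: ω_n = √18.52 = 4.304 rad/s and 2ζω_n = 11, so ζ = 11/(2·4.304) = 1.28.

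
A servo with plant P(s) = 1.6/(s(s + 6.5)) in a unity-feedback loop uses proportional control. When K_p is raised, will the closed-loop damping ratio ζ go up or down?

decrease

ζ = 6.5/(2√(1.6K_p)); increasing K_p raises the denominator, so ζ falls.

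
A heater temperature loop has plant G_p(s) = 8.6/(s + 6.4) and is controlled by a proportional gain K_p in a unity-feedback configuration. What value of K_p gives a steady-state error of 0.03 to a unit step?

For a type-0 loop with proportional control, e_ss = 1/(1 + K_p·G_p(0)).
G_p(0) = 1.344. Require 1/(1 + K_p·1.344) = 0.03, so 1 + 1.344·K_p = 33.33.
K_p = (33.33 − 1)/1.344 = 24.1.

K_p = 24.1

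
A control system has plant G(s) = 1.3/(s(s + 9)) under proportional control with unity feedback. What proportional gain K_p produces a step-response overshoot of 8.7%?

K_p = 41.4

From %OS = 100·exp(−πζ/√(1−ζ²)) = 8.7%, ζ = −ln(0.087)/√(π²+ln²(0.087)) = 0.6137.
Characteristic equation s² + 9s + 1.3K_p = 0 gives ζ = 9/(2√(1.3K_p)).
Setting ζ = 0.6137: √(1.3K_p) = 9/(2·0.6137) = 7.333, so K_p = 53.77/1.3 = 41.4.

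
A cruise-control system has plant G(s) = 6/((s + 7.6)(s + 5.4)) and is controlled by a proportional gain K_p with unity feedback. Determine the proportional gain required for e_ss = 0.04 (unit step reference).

The loop is type 0, so e_ss(step) = 1/(1 + K_pos) with K_pos = K_p·G(0).
G(0) = 0.1462. Require 1/(1 + K_p·0.1462) = 0.04, so 1 + 0.1462·K_p = 25.
K_p = (25 − 1)/0.1462 = 164.

K_p = 164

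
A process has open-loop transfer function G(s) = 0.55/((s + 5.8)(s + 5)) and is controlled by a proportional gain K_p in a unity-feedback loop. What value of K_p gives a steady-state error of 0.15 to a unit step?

K_p = 299

For a type-0 loop with proportional control, e_ss = 1/(1 + K_p·G(0)).
G(0) = 0.01897. Require 1/(1 + K_p·0.01897) = 0.15, so 1 + 0.01897·K_p = 6.667.
K_p = (6.667 − 1)/0.01897 = 299.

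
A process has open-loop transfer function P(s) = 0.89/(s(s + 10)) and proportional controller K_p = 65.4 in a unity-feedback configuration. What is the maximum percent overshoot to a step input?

6.55%

Closed-loop characteristic equation: s² + 10s + 58.21 = 0, so ω_n = 7.629 rad/s and ζ = 10/(2·7.629) = 0.6554.
%OS = 100·exp(−πζ/√(1−ζ²)) = 100·exp(−π·0.6554/√0.5705) = 6.55%.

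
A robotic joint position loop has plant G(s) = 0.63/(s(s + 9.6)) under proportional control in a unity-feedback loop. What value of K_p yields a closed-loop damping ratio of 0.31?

K_p = 381

Closed-loop characteristic equation: s² + 9.6s + K_p·0.63 = 0.
So ω_n = √(0.63K_p) and 2ζω_n = 9.6, giving ζ = 9.6/(2√(0.63K_p)).
Setting ζ = 0.31: √(0.63K_p) = 9.6/(2·0.31) = 15.48, so K_p = 239.8/0.63 = 381.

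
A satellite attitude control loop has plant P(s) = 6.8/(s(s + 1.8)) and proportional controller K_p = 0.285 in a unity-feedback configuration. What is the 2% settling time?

From 1 + K_pP(s) = 0: s² + 1.8s + 1.938 = 0 ⇒ ω_n = 1.392, ζ = 0.6465.
2% settling time T_s ≈ 4/(ζω_n) = 4/0.9 = 4.44 s.

T_s ≈ 4.44 s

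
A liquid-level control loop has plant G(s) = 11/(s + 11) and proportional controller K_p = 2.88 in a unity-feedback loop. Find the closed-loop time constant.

Closed-loop transfer function: T(s) = K_p·G(s)/(1 + K_p·G(s)) = 31.68/(s + 11 + 31.68) = 31.68/(s + 42.68).
Time constant τ = 1/42.68 = 0.0234 s.

τ = 0.0234 s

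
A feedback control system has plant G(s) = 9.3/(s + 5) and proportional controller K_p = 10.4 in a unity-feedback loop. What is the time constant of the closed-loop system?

Closed-loop transfer function: T(s) = K_p·G(s)/(1 + K_p·G(s)) = 96.72/(s + 5 + 96.72) = 96.72/(s + 101.7).
Time constant τ = 1/101.7 = 0.00983 s.

τ = 0.00983 s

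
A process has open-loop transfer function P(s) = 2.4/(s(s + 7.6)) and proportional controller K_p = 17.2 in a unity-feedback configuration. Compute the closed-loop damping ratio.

1 + K_p·P(s) = 0 gives s² + 7.6s + 41.28 = 0.
Matching s² + 2ζω_n s + ω_n²: ω_n = √41.28 = 6.425 rad/s and 2ζω_n = 7.6, so ζ = 7.6/(2·6.425) = 0.591.

ζ = 0.591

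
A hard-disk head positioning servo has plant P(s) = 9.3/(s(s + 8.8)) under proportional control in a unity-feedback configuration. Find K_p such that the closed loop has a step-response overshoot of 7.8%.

From %OS = 100·exp(−πζ/√(1−ζ²)) = 7.8%, ζ = −ln(0.078)/√(π²+ln²(0.078)) = 0.6304.
Characteristic equation s² + 8.8s + 9.3K_p = 0 gives ζ = 8.8/(2√(9.3K_p)).
Setting ζ = 0.6304: √(9.3K_p) = 8.8/(2·0.6304) = 6.98, so K_p = 48.72/9.3 = 5.24.

K_p = 5.24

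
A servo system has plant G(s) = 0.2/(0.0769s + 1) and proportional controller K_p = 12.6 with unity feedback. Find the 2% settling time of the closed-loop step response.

Closed loop: T(s) = K_p·G/(1+K_p·G) = 2.52/(0.0769s + 1 + 2.52), with pole at s = −(1 + 2.52)/0.0769 = −45.77.
τ = 1/45.77 = 0.02185 s, so 2% settling time ≈ 4τ = 0.0874 s.

T_s ≈ 0.0874 s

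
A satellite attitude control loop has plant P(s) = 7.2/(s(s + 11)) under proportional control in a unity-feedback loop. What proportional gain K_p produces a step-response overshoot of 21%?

From %OS = 100·exp(−πζ/√(1−ζ²)) = 21%, ζ = −ln(0.21)/√(π²+ln²(0.21)) = 0.4449.
Characteristic equation s² + 11s + 7.2K_p = 0 gives ζ = 11/(2√(7.2K_p)).
Setting ζ = 0.4449: √(7.2K_p) = 11/(2·0.4449) = 12.36, so K_p = 152.8/7.2 = 21.2.

K_p = 21.2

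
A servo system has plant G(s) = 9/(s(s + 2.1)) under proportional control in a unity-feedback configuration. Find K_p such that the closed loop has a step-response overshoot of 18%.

K_p = 0.534

From %OS = 100·exp(−πζ/√(1−ζ²)) = 18%, ζ = −ln(0.18)/√(π²+ln²(0.18)) = 0.4791.
Characteristic equation s² + 2.1s + 9K_p = 0 gives ζ = 2.1/(2√(9K_p)).
Setting ζ = 0.4791: √(9K_p) = 2.1/(2·0.4791) = 2.192, so K_p = 4.803/9 = 0.534.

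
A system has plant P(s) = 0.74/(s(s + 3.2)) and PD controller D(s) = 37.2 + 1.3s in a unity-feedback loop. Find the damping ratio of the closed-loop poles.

Forward path: (37.2 + 1.3s)·0.74/(s(s+3.2)). The closed-loop characteristic equation is s² + (3.2 + 0.74·1.3)s + 0.74·37.2 = 0.
That is s² + 4.162s + 27.53 = 0, so ω_n = 5.247 rad/s and ζ = 4.162/(2·5.247) = 0.3966.

ζ = 0.397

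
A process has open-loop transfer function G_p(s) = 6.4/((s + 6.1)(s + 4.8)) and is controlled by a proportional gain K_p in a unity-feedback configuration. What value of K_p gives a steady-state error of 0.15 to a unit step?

The loop is type 0, so e_ss(step) = 1/(1 + K_pos) with K_pos = K_p·G_p(0).
G_p(0) = 0.2186. Require 1/(1 + K_p·0.2186) = 0.15, so 1 + 0.2186·K_p = 6.667.
K_p = (6.667 − 1)/0.2186 = 25.9.

K_p = 25.9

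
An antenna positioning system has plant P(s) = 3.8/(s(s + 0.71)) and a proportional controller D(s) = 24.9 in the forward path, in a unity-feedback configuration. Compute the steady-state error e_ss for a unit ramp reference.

The loop has one pole at the origin (type 1). Velocity error constant K_v = lim_{s→0} s·D(s)P(s) = 24.9·3.8/0.71 = 133.3.
Steady-state error to a unit ramp: e_ss = 1/K_v = 0.0075.

0.0075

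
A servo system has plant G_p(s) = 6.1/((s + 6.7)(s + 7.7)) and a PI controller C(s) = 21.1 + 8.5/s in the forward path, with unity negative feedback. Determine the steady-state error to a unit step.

0

The open loop C(s)G_p(s) has a pole at the origin (type 1), so the static position error constant is infinite and e_ss = 1/(1+∞) = 0.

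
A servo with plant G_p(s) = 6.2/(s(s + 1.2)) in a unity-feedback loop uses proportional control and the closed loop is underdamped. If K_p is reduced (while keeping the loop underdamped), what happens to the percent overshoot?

decrease

ζ = 1.2/(2√(6.2K_p)) rises as K_p falls; higher damping means less overshoot.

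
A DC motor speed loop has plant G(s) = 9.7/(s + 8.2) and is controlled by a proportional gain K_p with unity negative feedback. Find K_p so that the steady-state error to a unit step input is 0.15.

For a type-0 loop with proportional control, e_ss = 1/(1 + K_p·G(0)).
G(0) = 1.183. Require 1/(1 + K_p·1.183) = 0.15, so 1 + 1.183·K_p = 6.667.
K_p = (6.667 − 1)/1.183 = 4.79.

K_p = 4.79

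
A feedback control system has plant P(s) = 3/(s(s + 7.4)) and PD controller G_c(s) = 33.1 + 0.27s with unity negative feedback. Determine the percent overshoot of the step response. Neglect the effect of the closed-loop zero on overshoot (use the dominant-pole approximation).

Forward path: (33.1 + 0.27s)·3/(s(s+7.4)). The closed-loop characteristic equation is s² + (7.4 + 3·0.27)s + 3·33.1 = 0.
That is s² + 8.21s + 99.3 = 0, so ω_n = 9.965 rad/s and ζ = 8.21/(2·9.965) = 0.4119.
%OS = 100·exp(−πζ/√(1−ζ²)) = 24.2%.

24.2%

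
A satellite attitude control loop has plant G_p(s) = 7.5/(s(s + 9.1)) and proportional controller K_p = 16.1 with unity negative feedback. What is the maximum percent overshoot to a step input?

24%

Closed-loop characteristic equation: s² + 9.1s + 120.8 = 0, so ω_n = 10.99 rad/s and ζ = 9.1/(2·10.99) = 0.4141.
%OS = 100·exp(−πζ/√(1−ζ²)) = 100·exp(−π·0.4141/√0.8286) = 24%.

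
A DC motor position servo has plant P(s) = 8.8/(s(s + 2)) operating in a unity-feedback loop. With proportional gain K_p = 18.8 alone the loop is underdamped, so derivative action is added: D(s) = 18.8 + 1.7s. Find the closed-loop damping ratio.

Forward path: (18.8 + 1.7s)·8.8/(s(s+2)). The closed-loop characteristic equation is s² + (2 + 8.8·1.7)s + 8.8·18.8 = 0.
That is s² + 16.96s + 165.4 = 0, so ω_n = 12.86 rad/s and ζ = 16.96/(2·12.86) = 0.6593.

ζ = 0.659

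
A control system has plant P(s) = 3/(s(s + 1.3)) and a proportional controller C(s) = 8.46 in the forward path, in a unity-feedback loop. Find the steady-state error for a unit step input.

The open loop C(s)P(s) has a pole at the origin (type 1), so the static position error constant is infinite and e_ss = 1/(1+∞) = 0.

0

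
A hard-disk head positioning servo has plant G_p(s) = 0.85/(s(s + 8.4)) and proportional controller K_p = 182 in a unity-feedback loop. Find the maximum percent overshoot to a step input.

32.4%

Closed-loop characteristic equation: s² + 8.4s + 154.7 = 0, so ω_n = 12.44 rad/s and ζ = 8.4/(2·12.44) = 0.3377.
%OS = 100·exp(−πζ/√(1−ζ²)) = 100·exp(−π·0.3377/√0.886) = 32.4%.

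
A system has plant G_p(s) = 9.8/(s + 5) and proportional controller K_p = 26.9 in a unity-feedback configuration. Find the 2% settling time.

Closed-loop transfer function: T(s) = K_p·G_p(s)/(1 + K_p·G_p(s)) = 263.6/(s + 5 + 263.6) = 263.6/(s + 268.6).
Time constant τ = 1/268.6 = 0.003723 s, so the 2% settling time is about 4τ = 0.0149 s.

T_s ≈ 0.0149 s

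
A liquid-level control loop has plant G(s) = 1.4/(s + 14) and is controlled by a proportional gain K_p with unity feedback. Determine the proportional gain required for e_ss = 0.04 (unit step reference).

K_p = 240

The loop is type 0, so e_ss(step) = 1/(1 + K_pos) with K_pos = K_p·G(0).
G(0) = 0.1. Require 1/(1 + K_p·0.1) = 0.04, so 1 + 0.1·K_p = 25.
K_p = (25 − 1)/0.1 = 240.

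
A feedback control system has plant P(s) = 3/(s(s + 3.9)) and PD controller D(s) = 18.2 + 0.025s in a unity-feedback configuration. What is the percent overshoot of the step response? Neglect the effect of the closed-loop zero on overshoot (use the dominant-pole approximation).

Forward path: (18.2 + 0.025s)·3/(s(s+3.9)). The closed-loop characteristic equation is s² + (3.9 + 3·0.025)s + 3·18.2 = 0.
That is s² + 3.975s + 54.6 = 0, so ω_n = 7.389 rad/s and ζ = 3.975/(2·7.389) = 0.269.
%OS = 100·exp(−πζ/√(1−ζ²)) = 41.6%.

41.6%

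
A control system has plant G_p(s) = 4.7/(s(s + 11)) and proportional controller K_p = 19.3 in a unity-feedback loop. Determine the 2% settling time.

From 1 + K_pG_p(s) = 0: s² + 11s + 90.71 = 0 ⇒ ω_n = 9.524, ζ = 0.5775.
2% settling time T_s ≈ 4/(ζω_n) = 4/5.5 = 0.727 s.

T_s ≈ 0.727 s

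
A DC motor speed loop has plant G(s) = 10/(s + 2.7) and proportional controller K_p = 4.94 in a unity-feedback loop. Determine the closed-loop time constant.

τ = 0.0192 s

Closed-loop transfer function: T(s) = K_p·G(s)/(1 + K_p·G(s)) = 49.4/(s + 2.7 + 49.4) = 49.4/(s + 52.1).
Time constant τ = 1/52.1 = 0.0192 s.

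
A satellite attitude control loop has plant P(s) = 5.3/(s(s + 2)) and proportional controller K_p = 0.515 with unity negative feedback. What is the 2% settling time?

Closed-loop characteristic equation: s² + 2s + 2.729 = 0, so ω_n = 1.652 rad/s and ζ = 2/(2·1.652) = 0.6053.
2% settling time T_s ≈ 4/(ζω_n) = 4/1 = 4 s.

T_s ≈ 4 s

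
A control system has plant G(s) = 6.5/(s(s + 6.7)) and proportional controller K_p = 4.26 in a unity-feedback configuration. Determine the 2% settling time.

T_s ≈ 1.19 s

From 1 + K_pG(s) = 0: s² + 6.7s + 27.69 = 0 ⇒ ω_n = 5.262, ζ = 0.6366.
2% settling time T_s ≈ 4/(ζω_n) = 4/3.35 = 1.19 s.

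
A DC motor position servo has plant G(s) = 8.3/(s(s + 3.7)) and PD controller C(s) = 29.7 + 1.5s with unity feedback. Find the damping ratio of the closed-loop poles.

Forward path: (29.7 + 1.5s)·8.3/(s(s+3.7)). The closed-loop characteristic equation is s² + (3.7 + 8.3·1.5)s + 8.3·29.7 = 0.
That is s² + 16.15s + 246.5 = 0, so ω_n = 15.7 rad/s and ζ = 16.15/(2·15.7) = 0.5143.

ζ = 0.514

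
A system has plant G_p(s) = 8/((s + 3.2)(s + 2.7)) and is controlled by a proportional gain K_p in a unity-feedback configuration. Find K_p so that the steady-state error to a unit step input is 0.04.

For a type-0 loop with proportional control, e_ss = 1/(1 + K_p·G_p(0)).
G_p(0) = 0.9259. Require 1/(1 + K_p·0.9259) = 0.04, so 1 + 0.9259·K_p = 25.
K_p = (25 − 1)/0.9259 = 25.9.

K_p = 25.9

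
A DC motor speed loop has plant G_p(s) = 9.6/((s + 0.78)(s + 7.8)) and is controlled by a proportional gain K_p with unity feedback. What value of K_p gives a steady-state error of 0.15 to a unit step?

For a type-0 loop with proportional control, e_ss = 1/(1 + K_p·G_p(0)).
G_p(0) = 1.578. Require 1/(1 + K_p·1.578) = 0.15, so 1 + 1.578·K_p = 6.667.
K_p = (6.667 − 1)/1.578 = 3.59.

K_p = 3.59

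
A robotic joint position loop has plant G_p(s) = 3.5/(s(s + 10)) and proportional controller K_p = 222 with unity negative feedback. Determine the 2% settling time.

From 1 + K_pG_p(s) = 0: s² + 10s + 777 = 0 ⇒ ω_n = 27.87, ζ = 0.1794.
2% settling time T_s ≈ 4/(ζω_n) = 4/5 = 0.8 s.

T_s ≈ 0.8 s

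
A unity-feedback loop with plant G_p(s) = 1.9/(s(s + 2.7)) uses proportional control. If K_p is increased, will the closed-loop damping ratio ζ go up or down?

ζ = 2.7/(2√(1.9K_p)); increasing K_p raises the denominator, so ζ falls.

decrease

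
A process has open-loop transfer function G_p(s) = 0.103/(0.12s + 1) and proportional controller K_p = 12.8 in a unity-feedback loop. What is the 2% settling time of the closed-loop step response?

T_s ≈ 0.207 s

Closed loop: T(s) = K_p·G_p/(1+K_p·G_p) = 1.318/(0.12s + 1 + 1.318), with pole at s = −(1 + 1.318)/0.12 = −19.32.
τ = 1/19.32 = 0.05176 s, so 2% settling time ≈ 4τ = 0.207 s.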